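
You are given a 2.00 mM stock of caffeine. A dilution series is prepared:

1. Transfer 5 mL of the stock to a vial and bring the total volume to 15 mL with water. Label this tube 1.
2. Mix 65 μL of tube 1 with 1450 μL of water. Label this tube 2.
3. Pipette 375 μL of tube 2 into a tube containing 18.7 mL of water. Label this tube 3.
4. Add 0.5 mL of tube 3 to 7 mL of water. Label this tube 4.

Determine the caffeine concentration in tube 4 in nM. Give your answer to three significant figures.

Step 1: 5 mL brought to 15 mL → factor 15/5 = 3
Step 2: 65 μL + 1450 μL = 1515 μL total → factor 1515/65 = 23.308
Step 3: 375 μL + 18.7 mL = 19075 μL total → factor 19075/375 = 50.867
Step 4: 0.5 mL + 7 mL = 7.5 mL total → factor 7.5/0.5 = 15
Overall dilution factor = 3 × 23.308 × 50.867 × 15 = 53351
Final = 2.00 mM / 53351 = 3.749 × 10^-5 mM = 37.5 nM

37.5 nM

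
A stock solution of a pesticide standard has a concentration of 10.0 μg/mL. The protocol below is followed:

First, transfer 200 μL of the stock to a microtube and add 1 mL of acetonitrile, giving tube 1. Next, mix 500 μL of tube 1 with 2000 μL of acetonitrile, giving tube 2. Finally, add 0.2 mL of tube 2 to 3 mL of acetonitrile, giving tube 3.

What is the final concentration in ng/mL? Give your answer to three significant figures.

Step 1: 200 μL + 1 mL = 1200 μL total → factor 1200/200 = 6
Step 2: 500 μL + 2000 μL = 2500 μL total → factor 2500/500 = 5
Step 3: 0.2 mL + 3 mL = 3.2 mL total → factor 3.2/0.2 = 16
Overall dilution factor = 6 × 5 × 16 = 480
Final = 10.0 μg/mL / 480 = 0.02083 μg/mL = 20.8 ng/mL

20.8 ng/mL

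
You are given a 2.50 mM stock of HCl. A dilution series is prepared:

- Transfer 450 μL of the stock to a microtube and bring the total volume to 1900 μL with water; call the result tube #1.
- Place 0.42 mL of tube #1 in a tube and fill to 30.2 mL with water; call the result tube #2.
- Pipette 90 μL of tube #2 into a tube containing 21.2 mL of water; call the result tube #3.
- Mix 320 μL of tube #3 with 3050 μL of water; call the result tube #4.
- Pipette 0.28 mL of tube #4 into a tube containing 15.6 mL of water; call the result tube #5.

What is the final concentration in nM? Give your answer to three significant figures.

Step 1: 450 μL brought to 1900 μL → factor 1900/450 = 4.2222
Step 2: 0.42 mL brought to 30.2 mL → factor 30.2/0.42 = 71.905
Step 3: 90 μL + 21.2 mL = 21290 μL total → factor 21290/90 = 236.56
Step 4: 320 μL + 3050 μL = 3370 μL total → factor 3370/320 = 10.531
Step 5: 0.28 mL + 15.6 mL = 15.88 mL total → factor 15.88/0.28 = 56.714
Overall dilution factor = 4.2222 × 71.905 × 236.56 × 10.531 × 56.714 = 4.2895 × 10^7
Final = 2.50 mM / 4.2895 × 10^7 = 5.828 × 10^-8 mM = 0.0583 nM

0.0583 nM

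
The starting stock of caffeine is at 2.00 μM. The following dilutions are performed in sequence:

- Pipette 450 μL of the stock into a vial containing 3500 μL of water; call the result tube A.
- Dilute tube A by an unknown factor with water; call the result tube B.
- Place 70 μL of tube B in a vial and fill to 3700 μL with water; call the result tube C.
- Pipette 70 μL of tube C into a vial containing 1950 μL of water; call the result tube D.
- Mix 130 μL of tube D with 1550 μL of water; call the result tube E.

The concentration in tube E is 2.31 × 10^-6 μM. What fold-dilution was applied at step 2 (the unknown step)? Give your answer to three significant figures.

Step 1: 450 μL + 3500 μL = 3950 μL total → factor 3950/450 = 8.7778
Step 2: unknown factor x
Step 3: 70 μL brought to 3700 μL → factor 3700/70 = 52.857
Step 4: 70 μL + 1950 μL = 2020 μL total → factor 2020/70 = 28.857
Step 5: 130 μL + 1550 μL = 1680 μL total → factor 1680/130 = 12.923
Product of known-step factors = 1.7302 × 10^5
Overall factor = 2.00 μM / (2.31 × 10^-6 μM) = 8.658 × 10^5
x = 8.658 × 10^5 / 1.7302 × 10^5 = 5.00

5.00-fold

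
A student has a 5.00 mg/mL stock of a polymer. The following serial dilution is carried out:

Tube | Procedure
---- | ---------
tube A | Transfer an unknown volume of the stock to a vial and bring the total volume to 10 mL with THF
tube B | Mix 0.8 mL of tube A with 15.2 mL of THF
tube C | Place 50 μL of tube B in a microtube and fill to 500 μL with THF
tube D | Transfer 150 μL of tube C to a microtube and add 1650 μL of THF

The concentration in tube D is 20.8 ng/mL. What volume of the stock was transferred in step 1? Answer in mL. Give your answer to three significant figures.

Step 1: v brought to 10 mL → factor = 10 mL/v
Step 2: 0.8 mL + 15.2 mL = 16 mL total → factor 16/0.8 = 20
Step 3: 50 μL brought to 500 μL → factor 500/50 = 10
Step 4: 150 μL + 1650 μL = 1800 μL total → factor 1800/150 = 12
Product of known-step factors = 2400
Overall factor = 5.00 mg/mL / (20.8 ng/mL) = 2.4038 × 10^5
Step-1 factor = 2.4038 × 10^5 / 2400 = 100.16
v = 10 mL / 100.16 = 0.0998 mL

0.0998 mL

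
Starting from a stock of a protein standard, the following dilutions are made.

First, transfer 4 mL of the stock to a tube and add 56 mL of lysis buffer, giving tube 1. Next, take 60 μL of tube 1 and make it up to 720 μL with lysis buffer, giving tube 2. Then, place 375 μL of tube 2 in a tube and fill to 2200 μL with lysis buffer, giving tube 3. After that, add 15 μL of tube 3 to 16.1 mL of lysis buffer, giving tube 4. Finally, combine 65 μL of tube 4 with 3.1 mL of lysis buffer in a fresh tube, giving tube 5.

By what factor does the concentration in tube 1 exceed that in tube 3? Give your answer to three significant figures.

Step 1: 4 mL + 56 mL = 60 mL total → factor 60/4 = 15
Step 2: 60 μL brought to 720 μL → factor 720/60 = 12
Step 3: 375 μL brought to 2200 μL → factor 2200/375 = 5.8667
Dilution factor to tube 1 = 15; to tube 3 = 1056
[tube 1]/[tube 3] = (factor to tube 3)/(factor to tube 1) = 1056/15 = 70.4

70.4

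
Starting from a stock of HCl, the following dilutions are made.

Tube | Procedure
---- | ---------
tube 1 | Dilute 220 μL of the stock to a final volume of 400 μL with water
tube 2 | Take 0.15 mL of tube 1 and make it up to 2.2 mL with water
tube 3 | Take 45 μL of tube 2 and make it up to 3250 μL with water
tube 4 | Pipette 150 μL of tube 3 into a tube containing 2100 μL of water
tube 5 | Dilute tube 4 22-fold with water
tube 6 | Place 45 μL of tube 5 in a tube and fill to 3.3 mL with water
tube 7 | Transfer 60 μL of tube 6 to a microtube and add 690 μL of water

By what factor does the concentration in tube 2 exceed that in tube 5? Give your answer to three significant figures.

Step 1: 220 μL brought to 400 μL → factor 400/220 = 1.8182
Step 2: 0.15 mL brought to 2.2 mL → factor 2.2/0.15 = 14.667
Step 3: 45 μL brought to 3250 μL → factor 3250/45 = 72.222
Step 4: 150 μL + 2100 μL = 2250 μL total → factor 2250/150 = 15
Step 5: 22-fold → factor 22
Dilution factor to tube 2 = 26.667; to tube 5 = 6.3556 × 10^5
[tube 2]/[tube 5] = (factor to tube 5)/(factor to tube 2) = 6.3556 × 10^5/26.667 = 2.38 × 10^4

2.38 × 10^4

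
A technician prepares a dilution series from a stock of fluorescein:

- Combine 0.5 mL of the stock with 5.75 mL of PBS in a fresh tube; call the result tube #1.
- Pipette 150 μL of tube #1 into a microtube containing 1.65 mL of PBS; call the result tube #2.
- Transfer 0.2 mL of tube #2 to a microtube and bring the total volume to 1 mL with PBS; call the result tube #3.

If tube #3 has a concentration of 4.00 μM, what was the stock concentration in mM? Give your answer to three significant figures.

Step 1: 0.5 mL + 5.75 mL = 6.25 mL total → factor 6.25/0.5 = 12.5
Step 2: 150 μL + 1.65 mL = 1800 μL total → factor 1800/150 = 12
Step 3: 0.2 mL brought to 1 mL → factor 1/0.2 = 5
Overall dilution factor = 12.5 × 12 × 5 = 750
Stock = 4.00 μM × 750 = 3000 μM = 3.00 mM

3.00 mM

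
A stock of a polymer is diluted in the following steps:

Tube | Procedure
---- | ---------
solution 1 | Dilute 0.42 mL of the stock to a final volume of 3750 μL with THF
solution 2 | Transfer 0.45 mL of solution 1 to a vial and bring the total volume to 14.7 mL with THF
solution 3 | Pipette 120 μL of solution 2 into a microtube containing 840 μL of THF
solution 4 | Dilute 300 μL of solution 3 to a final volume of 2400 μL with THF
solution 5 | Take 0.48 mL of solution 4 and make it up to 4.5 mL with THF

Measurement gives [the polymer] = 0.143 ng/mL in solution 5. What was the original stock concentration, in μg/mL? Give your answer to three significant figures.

Step 1: 0.42 mL brought to 3750 μL → factor 3.75/0.42 = 8.9286
Step 2: 0.45 mL brought to 14.7 mL → factor 14.7/0.45 = 32.667
Step 3: 120 μL + 840 μL = 960 μL total → factor 960/120 = 8
Step 4: 300 μL brought to 2400 μL → factor 2400/300 = 8
Step 5: 0.48 mL brought to 4.5 mL → factor 4.5/0.48 = 9.375
Overall dilution factor = 8.9286 × 32.667 × 8 × 8 × 9.375 = 1.75 × 10^5
Stock = 0.143 ng/mL × 1.75 × 10^5 = 2.502 × 10^4 ng/mL = 25.0 μg/mL

25.0 μg/mL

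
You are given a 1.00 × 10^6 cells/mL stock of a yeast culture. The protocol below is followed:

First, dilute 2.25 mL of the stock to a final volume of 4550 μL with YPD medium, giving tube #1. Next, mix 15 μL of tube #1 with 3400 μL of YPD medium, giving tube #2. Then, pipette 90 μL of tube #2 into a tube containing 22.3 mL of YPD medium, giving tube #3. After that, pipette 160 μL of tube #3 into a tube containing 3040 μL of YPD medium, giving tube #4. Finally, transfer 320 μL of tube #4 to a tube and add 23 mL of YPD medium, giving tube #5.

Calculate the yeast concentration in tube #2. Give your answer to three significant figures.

Step 1: 2.25 mL brought to 4550 μL → factor 4.55/2.25 = 2.0222
Step 2: 15 μL + 3400 μL = 3415 μL total → factor 3415/15 = 227.67
Dilution factor through tube #2 = 2.0222 × 227.67 = 460.39
[tube #2] = 1.00 × 10^6 cells/mL / 460.39 = 2.17 × 10^3 cells/mL

2.17 × 10^3 cells/mL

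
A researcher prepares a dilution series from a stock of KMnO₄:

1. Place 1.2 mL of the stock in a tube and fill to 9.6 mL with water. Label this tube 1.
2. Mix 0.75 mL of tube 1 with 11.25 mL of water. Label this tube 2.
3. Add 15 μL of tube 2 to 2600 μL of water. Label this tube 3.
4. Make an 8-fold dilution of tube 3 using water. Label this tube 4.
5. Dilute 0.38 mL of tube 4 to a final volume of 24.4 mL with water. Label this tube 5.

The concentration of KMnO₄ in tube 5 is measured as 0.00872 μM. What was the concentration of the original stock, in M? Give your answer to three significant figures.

Step 1: 1.2 mL brought to 9.6 mL → factor 9.6/1.2 = 8
Step 2: 0.75 mL + 11.25 mL = 12 mL total → factor 12/0.75 = 16
Step 3: 15 μL + 2600 μL = 2615 μL total → factor 2615/15 = 174.33
Step 4: 8-fold → factor 8
Step 5: 0.38 mL brought to 24.4 mL → factor 24.4/0.38 = 64.211
Overall dilution factor = 8 × 16 × 174.33 × 8 × 64.211 = 1.1463 × 10^7
Stock = 0.00872 μM × 1.1463 × 10^7 = 9.995 × 10^4 μM = 0.100 M

0.100 M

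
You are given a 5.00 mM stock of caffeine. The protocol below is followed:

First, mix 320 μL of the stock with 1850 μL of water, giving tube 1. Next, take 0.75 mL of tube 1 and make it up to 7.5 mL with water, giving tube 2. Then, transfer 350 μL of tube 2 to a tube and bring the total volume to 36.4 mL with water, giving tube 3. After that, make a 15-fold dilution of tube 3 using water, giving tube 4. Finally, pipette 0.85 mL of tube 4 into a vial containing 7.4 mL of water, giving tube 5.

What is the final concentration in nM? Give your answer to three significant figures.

4.87 nM

Step 1: 320 μL + 1850 μL = 2170 μL total → factor 2170/320 = 6.7812
Step 2: 0.75 mL brought to 7.5 mL → factor 7.5/0.75 = 10
Step 3: 350 μL brought to 36.4 mL → factor 36400/350 = 104
Step 4: 15-fold → factor 15
Step 5: 0.85 mL + 7.4 mL = 8.25 mL total → factor 8.25/0.85 = 9.7059
Overall dilution factor = 6.7812 × 10 × 104 × 15 × 9.7059 = 1.0268 × 10^6
Final = 5.00 mM / 1.0268 × 10^6 = 4.870 × 10^-6 mM = 4.87 nM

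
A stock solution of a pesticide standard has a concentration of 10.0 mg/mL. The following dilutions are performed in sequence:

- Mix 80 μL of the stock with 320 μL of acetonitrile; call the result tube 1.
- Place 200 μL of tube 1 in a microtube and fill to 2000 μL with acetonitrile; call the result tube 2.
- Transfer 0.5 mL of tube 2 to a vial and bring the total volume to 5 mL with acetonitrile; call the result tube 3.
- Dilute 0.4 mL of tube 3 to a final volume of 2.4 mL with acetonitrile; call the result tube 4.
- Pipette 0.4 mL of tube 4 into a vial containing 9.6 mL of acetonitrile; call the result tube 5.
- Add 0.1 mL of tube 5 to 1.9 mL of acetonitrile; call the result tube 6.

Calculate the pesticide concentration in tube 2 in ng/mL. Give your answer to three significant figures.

2.00 × 10^5 ng/mL

Step 1: 80 μL + 320 μL = 400 μL total → factor 400/80 = 5
Step 2: 200 μL brought to 2000 μL → factor 2000/200 = 10
Dilution factor through tube 2 = 5 × 10 = 50
[tube 2] = 10.0 mg/mL / 50 = 0.2000 mg/mL = 2.00 × 10^5 ng/mL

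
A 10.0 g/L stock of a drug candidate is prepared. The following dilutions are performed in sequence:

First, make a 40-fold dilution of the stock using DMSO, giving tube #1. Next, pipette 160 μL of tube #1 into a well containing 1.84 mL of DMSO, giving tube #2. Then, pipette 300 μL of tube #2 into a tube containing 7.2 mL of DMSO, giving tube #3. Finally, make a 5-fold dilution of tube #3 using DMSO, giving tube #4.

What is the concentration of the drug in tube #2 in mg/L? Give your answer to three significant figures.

Step 1: 40-fold → factor 40
Step 2: 160 μL + 1.84 mL = 2000 μL total → factor 2000/160 = 12.5
Dilution factor through tube #2 = 40 × 12.5 = 500
[tube #2] = 10.0 g/L / 500 = 0.02000 g/L = 20.0 mg/L

20.0 mg/L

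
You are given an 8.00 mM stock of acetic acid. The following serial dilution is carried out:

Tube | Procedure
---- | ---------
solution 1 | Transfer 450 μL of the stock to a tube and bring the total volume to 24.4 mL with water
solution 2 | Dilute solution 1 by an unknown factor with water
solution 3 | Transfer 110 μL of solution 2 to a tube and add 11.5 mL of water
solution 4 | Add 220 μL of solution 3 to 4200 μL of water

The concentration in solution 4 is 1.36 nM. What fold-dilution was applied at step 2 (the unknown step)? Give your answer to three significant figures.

Step 1: 450 μL brought to 24.4 mL → factor 24400/450 = 54.222
Step 2: unknown factor x
Step 3: 110 μL + 11.5 mL = 11610 μL total → factor 11610/110 = 105.55
Step 4: 220 μL + 4200 μL = 4420 μL total → factor 4420/220 = 20.091
Product of known-step factors = 1.1498 × 10^5
Overall factor = 8.00 mM / (1.36 nM) = 5.8824 × 10^6
x = 5.8824 × 10^6 / 1.1498 × 10^5 = 51.2

51.2-fold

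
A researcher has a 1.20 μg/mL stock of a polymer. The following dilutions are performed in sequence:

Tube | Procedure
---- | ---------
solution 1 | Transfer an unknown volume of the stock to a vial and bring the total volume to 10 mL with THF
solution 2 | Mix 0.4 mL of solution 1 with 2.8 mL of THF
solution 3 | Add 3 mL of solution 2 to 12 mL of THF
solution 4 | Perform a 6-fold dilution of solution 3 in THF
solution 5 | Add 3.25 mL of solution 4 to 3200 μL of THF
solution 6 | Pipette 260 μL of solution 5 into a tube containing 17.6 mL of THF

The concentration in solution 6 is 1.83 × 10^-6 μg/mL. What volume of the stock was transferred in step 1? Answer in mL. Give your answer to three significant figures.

Step 1: v brought to 10 mL → factor = 10 mL/v
Step 2: 0.4 mL + 2.8 mL = 3.2 mL total → factor 3.2/0.4 = 8
Step 3: 3 mL + 12 mL = 15 mL total → factor 15/3 = 5
Step 4: 6-fold → factor 6
Step 5: 3.25 mL + 3200 μL = 6.45 mL total → factor 6.45/3.25 = 1.9846
Step 6: 260 μL + 17.6 mL = 17860 μL total → factor 17860/260 = 68.692
Product of known-step factors = 32719
Overall factor = 1.20 μg/mL / (1.83 × 10^-6 μg/mL) = 6.5574 × 10^5
Step-1 factor = 6.5574 × 10^5 / 32719 = 20.042
v = 10 mL / 20.042 = 0.499 mL

0.499 mL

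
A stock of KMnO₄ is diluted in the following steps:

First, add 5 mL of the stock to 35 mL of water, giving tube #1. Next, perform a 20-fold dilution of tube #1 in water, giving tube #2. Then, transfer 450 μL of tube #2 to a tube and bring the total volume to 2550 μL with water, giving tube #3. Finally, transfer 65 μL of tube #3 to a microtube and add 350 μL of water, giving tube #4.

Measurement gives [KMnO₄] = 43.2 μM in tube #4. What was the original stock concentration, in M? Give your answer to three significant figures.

0.250 M

Step 1: 5 mL + 35 mL = 40 mL total → factor 40/5 = 8
Step 2: 20-fold → factor 20
Step 3: 450 μL brought to 2550 μL → factor 2550/450 = 5.6667
Step 4: 65 μL + 350 μL = 415 μL total → factor 415/65 = 6.3846
Overall dilution factor = 8 × 20 × 5.6667 × 6.3846 = 5788.7
Stock = 43.2 μM × 5788.7 = 2.501 × 10^5 μM = 0.250 M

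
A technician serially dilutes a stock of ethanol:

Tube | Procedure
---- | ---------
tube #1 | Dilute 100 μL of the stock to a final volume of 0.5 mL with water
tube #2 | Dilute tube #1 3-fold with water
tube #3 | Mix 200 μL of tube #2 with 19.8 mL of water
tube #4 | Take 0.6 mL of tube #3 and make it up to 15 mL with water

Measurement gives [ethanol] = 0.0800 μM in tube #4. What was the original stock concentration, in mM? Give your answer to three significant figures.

3.00 mM

Step 1: 100 μL brought to 0.5 mL → factor 500/100 = 5
Step 2: 3-fold → factor 3
Step 3: 200 μL + 19.8 mL = 20000 μL total → factor 20000/200 = 100
Step 4: 0.6 mL brought to 15 mL → factor 15/0.6 = 25
Overall dilution factor = 5 × 3 × 100 × 25 = 37500
Stock = 0.0800 μM × 37500 = 3000 μM = 3.00 mM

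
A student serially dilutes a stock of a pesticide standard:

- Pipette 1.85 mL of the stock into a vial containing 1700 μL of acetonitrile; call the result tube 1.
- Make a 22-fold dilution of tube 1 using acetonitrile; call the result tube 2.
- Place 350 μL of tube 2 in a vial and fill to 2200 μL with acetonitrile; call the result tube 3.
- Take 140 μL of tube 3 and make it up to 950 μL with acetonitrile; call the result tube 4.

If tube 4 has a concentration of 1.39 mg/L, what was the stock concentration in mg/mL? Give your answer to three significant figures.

2.50 mg/mL

Step 1: 1.85 mL + 1700 μL = 3.55 mL total → factor 3.55/1.85 = 1.9189
Step 2: 22-fold → factor 22
Step 3: 350 μL brought to 2200 μL → factor 2200/350 = 6.2857
Step 4: 140 μL brought to 950 μL → factor 950/140 = 6.7857
Overall dilution factor = 1.9189 × 22 × 6.2857 × 6.7857 = 1800.7
Stock = 1.39 mg/L × 1800.7 = 2503 mg/L = 2.50 mg/mL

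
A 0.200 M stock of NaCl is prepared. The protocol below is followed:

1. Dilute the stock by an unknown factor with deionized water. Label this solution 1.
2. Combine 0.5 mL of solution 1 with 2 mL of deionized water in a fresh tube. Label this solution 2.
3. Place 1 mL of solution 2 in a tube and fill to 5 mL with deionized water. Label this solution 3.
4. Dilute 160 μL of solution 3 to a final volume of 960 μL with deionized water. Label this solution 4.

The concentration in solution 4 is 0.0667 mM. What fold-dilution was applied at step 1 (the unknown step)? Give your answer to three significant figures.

Step 1: unknown factor x
Step 2: 0.5 mL + 2 mL = 2.5 mL total → factor 2.5/0.5 = 5
Step 3: 1 mL brought to 5 mL → factor 5/1 = 5
Step 4: 160 μL brought to 960 μL → factor 960/160 = 6
Product of known-step factors = 150
Overall factor = 0.200 M / (0.0667 mM) = 2998.5
x = 2998.5 / 150 = 20.0

20.0-fold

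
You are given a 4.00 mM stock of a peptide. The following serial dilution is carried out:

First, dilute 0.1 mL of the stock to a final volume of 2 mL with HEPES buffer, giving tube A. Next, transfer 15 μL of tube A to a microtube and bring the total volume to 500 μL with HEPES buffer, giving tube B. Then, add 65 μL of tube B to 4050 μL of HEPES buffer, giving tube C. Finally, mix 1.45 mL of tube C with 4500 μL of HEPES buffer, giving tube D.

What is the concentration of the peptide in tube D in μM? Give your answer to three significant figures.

0.0231 μM

Step 1: 0.1 mL brought to 2 mL → factor 2/0.1 = 20
Step 2: 15 μL brought to 500 μL → factor 500/15 = 33.333
Step 3: 65 μL + 4050 μL = 4115 μL total → factor 4115/65 = 63.308
Step 4: 1.45 mL + 4500 μL = 5.95 mL total → factor 5.95/1.45 = 4.1034
Dilution factor through tube D = 20 × 33.333 × 63.308 × 4.1034 = 1.7319 × 10^5
[tube D] = 4.00 mM / 1.7319 × 10^5 = 2.310 × 10^-5 mM = 0.0231 μM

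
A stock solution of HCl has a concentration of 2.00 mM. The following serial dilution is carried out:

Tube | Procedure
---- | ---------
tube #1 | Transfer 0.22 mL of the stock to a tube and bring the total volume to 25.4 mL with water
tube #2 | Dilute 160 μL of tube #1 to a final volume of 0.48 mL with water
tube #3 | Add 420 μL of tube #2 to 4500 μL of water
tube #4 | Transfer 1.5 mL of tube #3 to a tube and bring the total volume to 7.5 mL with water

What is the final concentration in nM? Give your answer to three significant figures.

Step 1: 0.22 mL brought to 25.4 mL → factor 25.4/0.22 = 115.45
Step 2: 160 μL brought to 0.48 mL → factor 480/160 = 3
Step 3: 420 μL + 4500 μL = 4920 μL total → factor 4920/420 = 11.714
Step 4: 1.5 mL brought to 7.5 mL → factor 7.5/1.5 = 5
Overall dilution factor = 115.45 × 3 × 11.714 × 5 = 20287
Final = 2.00 mM / 20287 = 9.859 × 10^-5 mM = 98.6 nM

98.6 nM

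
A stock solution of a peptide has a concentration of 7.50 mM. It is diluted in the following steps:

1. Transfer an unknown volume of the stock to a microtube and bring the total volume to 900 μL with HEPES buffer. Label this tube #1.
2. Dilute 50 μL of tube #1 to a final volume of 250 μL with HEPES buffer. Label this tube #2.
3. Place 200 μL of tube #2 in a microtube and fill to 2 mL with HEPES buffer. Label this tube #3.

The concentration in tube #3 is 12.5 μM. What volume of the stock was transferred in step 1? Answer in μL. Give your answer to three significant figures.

Step 1: v brought to 900 μL → factor = 900 μL/v
Step 2: 50 μL brought to 250 μL → factor 250/50 = 5
Step 3: 200 μL brought to 2 mL → factor 2000/200 = 10
Product of known-step factors = 50
Overall factor = 7.50 mM / (12.5 μM) = 600
Step-1 factor = 600 / 50 = 12
v = 900 μL / 12 = 75.0 μL

75.0 μL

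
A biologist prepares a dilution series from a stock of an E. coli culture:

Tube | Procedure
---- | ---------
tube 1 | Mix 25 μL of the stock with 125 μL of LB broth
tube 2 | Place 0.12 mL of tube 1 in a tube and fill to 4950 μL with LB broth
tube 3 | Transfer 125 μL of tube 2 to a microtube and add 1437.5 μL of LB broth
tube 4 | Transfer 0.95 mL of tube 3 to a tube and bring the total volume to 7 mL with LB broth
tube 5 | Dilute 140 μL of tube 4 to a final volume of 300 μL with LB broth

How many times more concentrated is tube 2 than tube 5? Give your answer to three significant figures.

197

Step 1: 25 μL + 125 μL = 150 μL total → factor 150/25 = 6
Step 2: 0.12 mL brought to 4950 μL → factor 4.95/0.12 = 41.25
Step 3: 125 μL + 1437.5 μL = 1562.5 μL total → factor 1562.5/125 = 12.5
Step 4: 0.95 mL brought to 7 mL → factor 7/0.95 = 7.3684
Step 5: 140 μL brought to 300 μL → factor 300/140 = 2.1429
Dilution factor to tube 2 = 247.5; to tube 5 = 48849
[tube 2]/[tube 5] = (factor to tube 5)/(factor to tube 2) = 48849/247.5 = 197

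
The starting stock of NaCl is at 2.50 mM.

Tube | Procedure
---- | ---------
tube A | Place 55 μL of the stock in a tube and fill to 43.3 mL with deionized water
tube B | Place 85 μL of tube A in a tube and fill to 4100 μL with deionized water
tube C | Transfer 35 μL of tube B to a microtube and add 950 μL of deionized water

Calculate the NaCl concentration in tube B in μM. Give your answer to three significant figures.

Step 1: 55 μL brought to 43.3 mL → factor 43300/55 = 787.27
Step 2: 85 μL brought to 4100 μL → factor 4100/85 = 48.235
Dilution factor through tube B = 787.27 × 48.235 = 37974
[tube B] = 2.50 mM / 37974 = 6.583 × 10^-5 mM = 0.0658 μM

0.0658 μM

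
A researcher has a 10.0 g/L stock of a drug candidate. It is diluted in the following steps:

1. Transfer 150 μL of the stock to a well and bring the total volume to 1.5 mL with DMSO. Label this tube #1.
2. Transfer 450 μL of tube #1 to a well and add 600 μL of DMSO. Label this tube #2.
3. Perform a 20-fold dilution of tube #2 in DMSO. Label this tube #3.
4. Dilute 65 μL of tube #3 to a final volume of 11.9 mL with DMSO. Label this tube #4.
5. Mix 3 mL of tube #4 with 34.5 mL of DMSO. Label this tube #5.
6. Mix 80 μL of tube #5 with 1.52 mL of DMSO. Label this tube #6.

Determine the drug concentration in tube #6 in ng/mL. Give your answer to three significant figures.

Step 1: 150 μL brought to 1.5 mL → factor 1500/150 = 10
Step 2: 450 μL + 600 μL = 1050 μL total → factor 1050/450 = 2.3333
Step 3: 20-fold → factor 20
Step 4: 65 μL brought to 11.9 mL → factor 11900/65 = 183.08
Step 5: 3 mL + 34.5 mL = 37.5 mL total → factor 37.5/3 = 12.5
Step 6: 80 μL + 1.52 mL = 1600 μL total → factor 1600/80 = 20
Overall dilution factor = 10 × 2.3333 × 20 × 183.08 × 12.5 × 20 = 2.1359 × 10^7
Final = 10.0 g/L / 2.1359 × 10^7 = 4.682 × 10^-7 g/L = 0.468 ng/mL

0.468 ng/mL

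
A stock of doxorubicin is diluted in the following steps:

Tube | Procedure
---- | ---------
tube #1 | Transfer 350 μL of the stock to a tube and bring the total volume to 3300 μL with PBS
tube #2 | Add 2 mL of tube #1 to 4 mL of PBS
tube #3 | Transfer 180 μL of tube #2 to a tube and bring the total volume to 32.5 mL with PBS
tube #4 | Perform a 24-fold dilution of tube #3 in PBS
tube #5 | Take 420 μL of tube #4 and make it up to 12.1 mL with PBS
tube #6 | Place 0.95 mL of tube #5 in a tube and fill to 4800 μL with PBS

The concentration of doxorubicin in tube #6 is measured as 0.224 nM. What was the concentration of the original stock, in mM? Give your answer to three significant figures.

Step 1: 350 μL brought to 3300 μL → factor 3300/350 = 9.4286
Step 2: 2 mL + 4 mL = 6 mL total → factor 6/2 = 3
Step 3: 180 μL brought to 32.5 mL → factor 32500/180 = 180.56
Step 4: 24-fold → factor 24
Step 5: 420 μL brought to 12.1 mL → factor 12100/420 = 28.81
Step 6: 0.95 mL brought to 4800 μL → factor 4.8/0.95 = 5.0526
Overall dilution factor = 9.4286 × 3 × 180.56 × 24 × 28.81 × 5.0526 = 1.7842 × 10^7
Stock = 0.224 nM × 1.7842 × 10^7 = 3.997 × 10^6 nM = 4.00 mM

4.00 mM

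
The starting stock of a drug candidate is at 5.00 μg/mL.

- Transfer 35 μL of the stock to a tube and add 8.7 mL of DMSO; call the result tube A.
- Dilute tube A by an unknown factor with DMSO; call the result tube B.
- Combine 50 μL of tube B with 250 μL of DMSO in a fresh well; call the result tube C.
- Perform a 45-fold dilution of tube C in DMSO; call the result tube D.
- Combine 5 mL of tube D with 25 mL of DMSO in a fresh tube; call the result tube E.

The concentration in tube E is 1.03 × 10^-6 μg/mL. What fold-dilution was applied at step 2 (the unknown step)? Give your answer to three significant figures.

12.0-fold

Step 1: 35 μL + 8.7 mL = 8735 μL total → factor 8735/35 = 249.57
Step 2: unknown factor x
Step 3: 50 μL + 250 μL = 300 μL total → factor 300/50 = 6
Step 4: 45-fold → factor 45
Step 5: 5 mL + 25 mL = 30 mL total → factor 30/5 = 6
Product of known-step factors = 4.0431 × 10^5
Overall factor = 5.00 μg/mL / (1.03 × 10^-6 μg/mL) = 4.8544 × 10^6
x = 4.8544 × 10^6 / 4.0431 × 10^5 = 12.0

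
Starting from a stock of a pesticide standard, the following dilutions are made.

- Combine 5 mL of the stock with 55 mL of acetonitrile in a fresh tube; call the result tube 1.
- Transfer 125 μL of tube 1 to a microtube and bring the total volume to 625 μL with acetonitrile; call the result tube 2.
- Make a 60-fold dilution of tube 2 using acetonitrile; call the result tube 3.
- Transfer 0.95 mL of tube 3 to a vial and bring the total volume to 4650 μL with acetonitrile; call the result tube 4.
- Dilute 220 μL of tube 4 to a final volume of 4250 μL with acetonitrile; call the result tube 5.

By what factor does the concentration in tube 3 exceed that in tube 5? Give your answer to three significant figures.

94.6

Step 1: 5 mL + 55 mL = 60 mL total → factor 60/5 = 12
Step 2: 125 μL brought to 625 μL → factor 625/125 = 5
Step 3: 60-fold → factor 60
Step 4: 0.95 mL brought to 4650 μL → factor 4.65/0.95 = 4.8947
Step 5: 220 μL brought to 4250 μL → factor 4250/220 = 19.318
Dilution factor to tube 3 = 3600; to tube 5 = 3.4041 × 10^5
[tube 3]/[tube 5] = (factor to tube 5)/(factor to tube 3) = 3.4041 × 10^5/3600 = 94.6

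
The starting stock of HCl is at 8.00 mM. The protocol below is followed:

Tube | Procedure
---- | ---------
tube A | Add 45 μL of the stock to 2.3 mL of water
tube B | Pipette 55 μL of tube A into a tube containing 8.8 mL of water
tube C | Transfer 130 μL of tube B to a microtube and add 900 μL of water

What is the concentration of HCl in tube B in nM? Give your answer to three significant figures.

954 nM

Step 1: 45 μL + 2.3 mL = 2345 μL total → factor 2345/45 = 52.111
Step 2: 55 μL + 8.8 mL = 8855 μL total → factor 8855/55 = 161
Dilution factor through tube B = 52.111 × 161 = 8389.9
[tube B] = 8.00 mM / 8389.9 = 0.0009535 mM = 954 nM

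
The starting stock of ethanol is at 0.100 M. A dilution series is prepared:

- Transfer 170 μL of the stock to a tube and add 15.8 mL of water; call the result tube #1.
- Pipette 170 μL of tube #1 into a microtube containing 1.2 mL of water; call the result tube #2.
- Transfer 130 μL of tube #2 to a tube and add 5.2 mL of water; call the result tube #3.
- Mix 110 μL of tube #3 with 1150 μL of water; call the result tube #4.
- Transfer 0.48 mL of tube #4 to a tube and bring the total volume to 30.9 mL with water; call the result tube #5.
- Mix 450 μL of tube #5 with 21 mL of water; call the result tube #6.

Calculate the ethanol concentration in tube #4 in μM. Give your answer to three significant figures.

0.281 μM

Step 1: 170 μL + 15.8 mL = 15970 μL total → factor 15970/170 = 93.941
Step 2: 170 μL + 1.2 mL = 1370 μL total → factor 1370/170 = 8.0588
Step 3: 130 μL + 5.2 mL = 5330 μL total → factor 5330/130 = 41
Step 4: 110 μL + 1150 μL = 1260 μL total → factor 1260/110 = 11.455
Dilution factor through tube #4 = 93.941 × 8.0588 × 41 × 11.455 = 3.5554 × 10^5
[tube #4] = 0.100 M / 3.5554 × 10^5 = 2.813 × 10^-7 M = 0.281 μM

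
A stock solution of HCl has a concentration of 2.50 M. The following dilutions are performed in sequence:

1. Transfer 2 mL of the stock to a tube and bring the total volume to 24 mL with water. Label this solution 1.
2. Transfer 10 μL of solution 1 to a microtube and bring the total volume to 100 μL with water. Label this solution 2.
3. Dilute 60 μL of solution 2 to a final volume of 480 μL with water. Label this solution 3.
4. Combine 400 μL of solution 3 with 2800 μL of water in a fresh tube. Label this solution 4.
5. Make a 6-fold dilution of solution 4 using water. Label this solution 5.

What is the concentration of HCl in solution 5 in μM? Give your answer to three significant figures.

54.3 μM

Step 1: 2 mL brought to 24 mL → factor 24/2 = 12
Step 2: 10 μL brought to 100 μL → factor 100/10 = 10
Step 3: 60 μL brought to 480 μL → factor 480/60 = 8
Step 4: 400 μL + 2800 μL = 3200 μL total → factor 3200/400 = 8
Step 5: 6-fold → factor 6
Overall dilution factor = 12 × 10 × 8 × 8 × 6 = 46080
Final = 2.50 M / 46080 = 5.425 × 10^-5 M = 54.3 μM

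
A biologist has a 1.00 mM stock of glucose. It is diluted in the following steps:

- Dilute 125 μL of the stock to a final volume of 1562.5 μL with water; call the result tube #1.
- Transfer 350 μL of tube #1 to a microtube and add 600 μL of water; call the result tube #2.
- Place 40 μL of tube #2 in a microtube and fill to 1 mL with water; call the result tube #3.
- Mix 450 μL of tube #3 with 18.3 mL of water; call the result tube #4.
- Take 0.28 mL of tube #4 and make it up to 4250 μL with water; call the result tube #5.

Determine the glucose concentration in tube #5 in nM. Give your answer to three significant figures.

1.86 nM

Step 1: 125 μL brought to 1562.5 μL → factor 1562.5/125 = 12.5
Step 2: 350 μL + 600 μL = 950 μL total → factor 950/350 = 2.7143
Step 3: 40 μL brought to 1 mL → factor 1000/40 = 25
Step 4: 450 μL + 18.3 mL = 18750 μL total → factor 18750/450 = 41.667
Step 5: 0.28 mL brought to 4250 μL → factor 4.25/0.28 = 15.179
Overall dilution factor = 12.5 × 2.7143 × 25 × 41.667 × 15.179 = 5.3645 × 10^5
Final = 1.00 mM / 5.3645 × 10^5 = 1.864 × 10^-6 mM = 1.86 nM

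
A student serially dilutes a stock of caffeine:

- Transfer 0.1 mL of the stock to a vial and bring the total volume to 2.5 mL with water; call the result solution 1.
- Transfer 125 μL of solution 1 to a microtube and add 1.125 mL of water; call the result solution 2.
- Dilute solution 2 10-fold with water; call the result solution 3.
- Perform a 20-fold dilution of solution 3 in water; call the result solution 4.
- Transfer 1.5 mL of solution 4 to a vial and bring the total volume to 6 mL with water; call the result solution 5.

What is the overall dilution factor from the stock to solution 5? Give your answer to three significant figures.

2.00 × 10^5

Step 1: 0.1 mL brought to 2.5 mL → factor 2.5/0.1 = 25
Step 2: 125 μL + 1.125 mL = 1250 μL total → factor 1250/125 = 10
Step 3: 10-fold → factor 10
Step 4: 20-fold → factor 20
Step 5: 1.5 mL brought to 6 mL → factor 6/1.5 = 4
Overall dilution factor = 25 × 10 × 10 × 20 × 4 = 2 × 10^5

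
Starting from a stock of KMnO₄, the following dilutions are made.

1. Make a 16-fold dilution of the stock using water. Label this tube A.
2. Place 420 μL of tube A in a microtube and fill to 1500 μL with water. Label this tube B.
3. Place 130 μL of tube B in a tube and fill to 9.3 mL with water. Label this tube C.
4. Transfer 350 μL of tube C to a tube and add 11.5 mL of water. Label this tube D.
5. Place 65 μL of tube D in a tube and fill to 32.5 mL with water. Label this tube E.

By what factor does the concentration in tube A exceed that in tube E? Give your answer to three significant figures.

4.33 × 10^6

Step 1: 16-fold → factor 16
Step 2: 420 μL brought to 1500 μL → factor 1500/420 = 3.5714
Step 3: 130 μL brought to 9.3 mL → factor 9300/130 = 71.538
Step 4: 350 μL + 11.5 mL = 11850 μL total → factor 11850/350 = 33.857
Step 5: 65 μL brought to 32.5 mL → factor 32500/65 = 500
Dilution factor to tube A = 16; to tube E = 6.9203 × 10^7
[tube A]/[tube E] = (factor to tube E)/(factor to tube A) = 6.9203 × 10^7/16 = 4.33 × 10^6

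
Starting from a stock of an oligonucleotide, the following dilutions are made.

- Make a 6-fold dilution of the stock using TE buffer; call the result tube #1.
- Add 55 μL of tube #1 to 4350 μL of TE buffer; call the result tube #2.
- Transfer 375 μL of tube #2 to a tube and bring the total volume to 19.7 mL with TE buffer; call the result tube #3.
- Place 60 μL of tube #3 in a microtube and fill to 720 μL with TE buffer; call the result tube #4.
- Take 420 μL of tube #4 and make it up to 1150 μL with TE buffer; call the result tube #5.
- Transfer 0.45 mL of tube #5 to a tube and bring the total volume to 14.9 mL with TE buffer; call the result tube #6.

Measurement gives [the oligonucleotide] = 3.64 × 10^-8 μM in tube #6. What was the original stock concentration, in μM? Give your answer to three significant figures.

Step 1: 6-fold → factor 6
Step 2: 55 μL + 4350 μL = 4405 μL total → factor 4405/55 = 80.091
Step 3: 375 μL brought to 19.7 mL → factor 19700/375 = 52.533
Step 4: 60 μL brought to 720 μL → factor 720/60 = 12
Step 5: 420 μL brought to 1150 μL → factor 1150/420 = 2.7381
Step 6: 0.45 mL brought to 14.9 mL → factor 14.9/0.45 = 33.111
Overall dilution factor = 6 × 80.091 × 52.533 × 12 × 2.7381 × 33.111 = 2.7465 × 10^7
Stock = 3.64 × 10^-8 μM × 2.7465 × 10^7 = 1.00 μM

1.00 μM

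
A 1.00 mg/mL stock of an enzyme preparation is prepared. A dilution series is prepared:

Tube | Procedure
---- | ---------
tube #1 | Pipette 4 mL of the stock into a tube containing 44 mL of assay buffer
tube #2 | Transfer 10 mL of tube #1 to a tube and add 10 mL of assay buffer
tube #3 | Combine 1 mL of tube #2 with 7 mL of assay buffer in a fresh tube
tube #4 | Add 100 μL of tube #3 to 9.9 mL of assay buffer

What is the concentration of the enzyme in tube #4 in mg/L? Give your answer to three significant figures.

0.0521 mg/L

Step 1: 4 mL + 44 mL = 48 mL total → factor 48/4 = 12
Step 2: 10 mL + 10 mL = 20 mL total → factor 20/10 = 2
Step 3: 1 mL + 7 mL = 8 mL total → factor 8/1 = 8
Step 4: 100 μL + 9.9 mL = 10000 μL total → factor 10000/100 = 100
Overall dilution factor = 12 × 2 × 8 × 100 = 19200
Final = 1.00 mg/mL / 19200 = 5.208 × 10^-5 mg/mL = 0.0521 mg/L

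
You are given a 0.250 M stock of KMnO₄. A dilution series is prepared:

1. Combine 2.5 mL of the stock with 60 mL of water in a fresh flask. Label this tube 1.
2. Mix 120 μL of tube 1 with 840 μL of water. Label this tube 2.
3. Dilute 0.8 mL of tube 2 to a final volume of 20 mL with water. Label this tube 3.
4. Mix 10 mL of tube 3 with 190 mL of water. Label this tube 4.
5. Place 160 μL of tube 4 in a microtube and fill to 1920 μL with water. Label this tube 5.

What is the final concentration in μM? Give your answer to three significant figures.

Step 1: 2.5 mL + 60 mL = 62.5 mL total → factor 62.5/2.5 = 25
Step 2: 120 μL + 840 μL = 960 μL total → factor 960/120 = 8
Step 3: 0.8 mL brought to 20 mL → factor 20/0.8 = 25
Step 4: 10 mL + 190 mL = 200 mL total → factor 200/10 = 20
Step 5: 160 μL brought to 1920 μL → factor 1920/160 = 12
Overall dilution factor = 25 × 8 × 25 × 20 × 12 = 1.2 × 10^6
Final = 0.250 M / 1.2 × 10^6 = 2.083 × 10^-7 M = 0.208 μM

0.208 μM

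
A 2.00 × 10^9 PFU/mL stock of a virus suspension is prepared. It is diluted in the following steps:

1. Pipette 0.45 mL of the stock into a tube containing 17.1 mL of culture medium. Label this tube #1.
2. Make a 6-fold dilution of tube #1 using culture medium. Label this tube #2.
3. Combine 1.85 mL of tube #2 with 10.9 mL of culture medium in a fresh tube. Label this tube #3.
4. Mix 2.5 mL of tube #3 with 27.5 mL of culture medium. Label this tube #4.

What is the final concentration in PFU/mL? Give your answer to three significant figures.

1.03 × 10^5 PFU/mL

Step 1: 0.45 mL + 17.1 mL = 17.55 mL total → factor 17.55/0.45 = 39
Step 2: 6-fold → factor 6
Step 3: 1.85 mL + 10.9 mL = 12.75 mL total → factor 12.75/1.85 = 6.8919
Step 4: 2.5 mL + 27.5 mL = 30 mL total → factor 30/2.5 = 12
Overall dilution factor = 39 × 6 × 6.8919 × 12 = 19352
Final = 2.00 × 10^9 PFU/mL / 19352 = 1.03 × 10^5 PFU/mL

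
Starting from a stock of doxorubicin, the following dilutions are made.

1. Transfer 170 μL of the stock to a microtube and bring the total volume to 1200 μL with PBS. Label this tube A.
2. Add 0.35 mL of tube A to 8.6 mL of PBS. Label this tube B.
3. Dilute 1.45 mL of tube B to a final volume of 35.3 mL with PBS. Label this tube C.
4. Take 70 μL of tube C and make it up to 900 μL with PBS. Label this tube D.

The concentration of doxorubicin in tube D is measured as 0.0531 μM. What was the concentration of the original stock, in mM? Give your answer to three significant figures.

Step 1: 170 μL brought to 1200 μL → factor 1200/170 = 7.0588
Step 2: 0.35 mL + 8.6 mL = 8.95 mL total → factor 8.95/0.35 = 25.571
Step 3: 1.45 mL brought to 35.3 mL → factor 35.3/1.45 = 24.345
Step 4: 70 μL brought to 900 μL → factor 900/70 = 12.857
Overall dilution factor = 7.0588 × 25.571 × 24.345 × 12.857 = 56499
Stock = 0.0531 μM × 56499 = 3000 μM = 3.00 mM

3.00 mM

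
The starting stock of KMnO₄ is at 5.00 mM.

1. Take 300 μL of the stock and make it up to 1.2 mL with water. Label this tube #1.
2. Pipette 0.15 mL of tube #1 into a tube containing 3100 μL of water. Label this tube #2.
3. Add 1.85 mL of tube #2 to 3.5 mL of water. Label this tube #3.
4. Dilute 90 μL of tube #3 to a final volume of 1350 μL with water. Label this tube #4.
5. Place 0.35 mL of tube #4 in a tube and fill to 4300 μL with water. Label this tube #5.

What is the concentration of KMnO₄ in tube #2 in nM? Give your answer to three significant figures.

Step 1: 300 μL brought to 1.2 mL → factor 1200/300 = 4
Step 2: 0.15 mL + 3100 μL = 3.25 mL total → factor 3.25/0.15 = 21.667
Dilution factor through tube #2 = 4 × 21.667 = 86.667
[tube #2] = 5.00 mM / 86.667 = 0.05769 mM = 5.77 × 10^4 nM

5.77 × 10^4 nM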